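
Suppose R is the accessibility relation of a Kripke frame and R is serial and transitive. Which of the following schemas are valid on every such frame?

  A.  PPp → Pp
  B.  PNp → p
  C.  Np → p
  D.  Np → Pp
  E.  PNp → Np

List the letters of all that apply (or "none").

A, D

(A) PPp → Pp (the dual of axiom 4) characterises the transitive frames. Every such R is transitive — valid.
(B) PNp → p (the dual of axiom B) characterises the symmetric frames. Such an R need not be symmetric — not valid.
(C) Np → p is axiom T; it is valid on a frame exactly when R is reflexive. Such an R need not be reflexive, so not valid.
(D) Np → Pp is axiom D, which corresponds to seriality. Every such R is serial — valid.
(E) PNp → Np (the dual of axiom 5) characterises the euclidean frames. Such an R need not be euclidean — not valid.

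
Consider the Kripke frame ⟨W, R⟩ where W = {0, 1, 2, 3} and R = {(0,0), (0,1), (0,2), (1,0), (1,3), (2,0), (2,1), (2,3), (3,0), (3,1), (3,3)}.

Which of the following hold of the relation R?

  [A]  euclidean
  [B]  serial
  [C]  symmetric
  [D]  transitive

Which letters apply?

(A) not euclidean: 0 R 1 and 0 R 2 but not 1 R 2.
(B) serial: every world has an R-successor.
(C) not symmetric: 2 R 1 but not 1 R 2.
(D) not transitive: 0 R 1 and 1 R 3 but not 0 R 3.

B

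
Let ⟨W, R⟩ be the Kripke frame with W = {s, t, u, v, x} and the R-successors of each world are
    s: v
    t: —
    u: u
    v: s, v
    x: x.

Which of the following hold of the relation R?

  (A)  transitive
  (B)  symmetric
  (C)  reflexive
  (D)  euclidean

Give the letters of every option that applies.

(A) not transitive: s R v and v R s but not s R s.
(B) symmetric: every R-edge is matched by its reverse.
(C) not reflexive: not s R s.
(D) not euclidean: v R s and v R s but not s R s.

B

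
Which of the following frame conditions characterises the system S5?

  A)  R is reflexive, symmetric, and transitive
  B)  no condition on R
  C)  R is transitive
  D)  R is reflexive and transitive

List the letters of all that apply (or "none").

A

(A) S5 is sound and complete for exactly this class.
(B) this class determines K, not S5.
(C) this class determines K4, not S5.
(D) this class determines S4, not S5.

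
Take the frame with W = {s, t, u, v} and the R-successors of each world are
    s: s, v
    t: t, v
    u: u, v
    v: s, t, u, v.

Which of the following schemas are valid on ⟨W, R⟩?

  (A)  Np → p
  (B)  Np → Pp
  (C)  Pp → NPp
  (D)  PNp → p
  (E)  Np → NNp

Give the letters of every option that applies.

R is reflexive: each world relates to itself.
R is symmetric: every R-edge is matched by its reverse.
R is not transitive: s R v and v R t but not s R t.
R is not euclidean: v R s and v R t but not s R t.
R is serial: every world has an R-successor.
(A) axiom T: valid iff R is reflexive. R is reflexive — valid.
(B) Np → Pp (axiom D) characterises the serial frames. R is serial — valid.
(C) Pp → NPp (axiom 5) characterises the euclidean frames. R is not euclidean — not valid.
(D) PNp → p is the dual of axiom B; it is valid on a frame exactly when R is symmetric. R is symmetric, so valid.
(E) Np → NNp is axiom 4; it is valid on a frame exactly when R is transitive. R is not transitive, so not valid.

A, B, D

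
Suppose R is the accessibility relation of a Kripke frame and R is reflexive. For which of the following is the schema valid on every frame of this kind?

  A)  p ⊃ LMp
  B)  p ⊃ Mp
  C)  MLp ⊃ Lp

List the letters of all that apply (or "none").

A reflexive relation is serial.
(A) p ⊃ LMp is axiom B; it is valid on a frame exactly when R is symmetric. Such an R need not be symmetric, so not valid.
(B) the dual of axiom T: valid iff R is reflexive. Every such R is reflexive — valid.
(C) MLp ⊃ Lp is the dual of axiom 5; it is valid on a frame exactly when R is euclidean. Such an R need not be euclidean, so not valid.

B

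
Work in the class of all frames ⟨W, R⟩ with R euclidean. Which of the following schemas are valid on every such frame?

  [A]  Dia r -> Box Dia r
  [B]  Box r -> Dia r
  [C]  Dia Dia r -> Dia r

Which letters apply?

(A) Dia r -> Box Dia r (axiom 5) characterises the euclidean frames. Every such R is euclidean — valid.
(B) Box r -> Dia r (axiom D) characterises the serial frames. Such an R need not be serial — not valid.
(C) Dia Dia r -> Dia r is the dual of axiom 4, which corresponds to transitivity. Such an R need not be transitive — not valid.

A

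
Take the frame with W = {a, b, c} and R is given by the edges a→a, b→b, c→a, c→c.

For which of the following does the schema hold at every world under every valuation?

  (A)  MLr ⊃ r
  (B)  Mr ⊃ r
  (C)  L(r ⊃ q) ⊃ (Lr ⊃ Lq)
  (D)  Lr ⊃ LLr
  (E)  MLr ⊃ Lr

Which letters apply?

R is not symmetric: c R a but not a R c.
R is transitive: R is closed under composition.
R is not euclidean: c R a and c R c but not a R c.
R is not a subset of the identity: c R a with c ≠ a.
(A) MLr ⊃ r (the dual of axiom B) characterises the symmetric frames. R is not symmetric — not valid.
(B) Mr ⊃ r is the converse of T; it holds exactly when R ⊆ identity. Here R ⊄ identity — not valid.
(C) L(r ⊃ q) ⊃ (Lr ⊃ Lq) is the K axiom; it holds on all frames — valid.
(D) Lr ⊃ LLr (axiom 4) characterises the transitive frames. R is transitive — valid.
(E) MLr ⊃ Lr (the dual of axiom 5) characterises the euclidean frames. R is not euclidean — not valid.

C, D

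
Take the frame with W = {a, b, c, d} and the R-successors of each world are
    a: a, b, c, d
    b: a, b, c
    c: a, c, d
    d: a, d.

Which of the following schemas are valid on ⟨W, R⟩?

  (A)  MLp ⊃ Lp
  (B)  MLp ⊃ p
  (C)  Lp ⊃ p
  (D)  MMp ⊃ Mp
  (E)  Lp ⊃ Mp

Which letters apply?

R is reflexive: each world relates to itself.
R is not symmetric: b R c but not c R b.
R is not transitive: b R a and a R d but not b R d.
R is not euclidean: a R b and a R d but not b R d.
R is serial: every world has an R-successor.
(A) MLp ⊃ Lp is the dual of axiom 5, which corresponds to the euclidean property. R is not euclidean — not valid.
(B) MLp ⊃ p is the dual of axiom B, which corresponds to symmetry. R is not symmetric — not valid.
(C) Lp ⊃ p is axiom T, which corresponds to reflexivity. R is reflexive — valid.
(D) the dual of axiom 4: valid iff R is transitive. R is not transitive — not valid.
(E) axiom D: valid iff R is serial. R is serial — valid.

C, E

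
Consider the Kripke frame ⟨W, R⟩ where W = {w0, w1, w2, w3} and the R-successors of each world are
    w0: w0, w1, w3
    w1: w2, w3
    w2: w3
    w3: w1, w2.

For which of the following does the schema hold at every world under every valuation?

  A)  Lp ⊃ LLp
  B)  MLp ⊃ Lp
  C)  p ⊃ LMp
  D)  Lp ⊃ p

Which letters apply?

R is not reflexive: not w1 R w1.
R is not symmetric: w0 R w1 but not w1 R w0.
R is not transitive: w0 R w1 and w1 R w2 but not w0 R w2.
R is not euclidean: w0 R w1 and w0 R w0 but not w1 R w0.
(A) Lp ⊃ LLp is axiom 4, which corresponds to transitivity. R is not transitive — not valid.
(B) MLp ⊃ Lp (the dual of axiom 5) characterises the euclidean frames. R is not euclidean — not valid.
(C) axiom B: valid iff R is symmetric. R is not symmetric — not valid.
(D) axiom T: valid iff R is reflexive. R is not reflexive — not valid.

none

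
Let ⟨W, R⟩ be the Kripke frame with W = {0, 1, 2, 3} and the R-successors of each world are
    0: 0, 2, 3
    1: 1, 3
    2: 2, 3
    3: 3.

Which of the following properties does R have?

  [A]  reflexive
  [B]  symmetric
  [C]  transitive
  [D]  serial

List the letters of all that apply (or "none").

(A) reflexive: each world relates to itself.
(B) not symmetric: 0 R 2 but not 2 R 0.
(C) transitive: R is closed under composition.
(D) serial: every world has an R-successor.

A, C, D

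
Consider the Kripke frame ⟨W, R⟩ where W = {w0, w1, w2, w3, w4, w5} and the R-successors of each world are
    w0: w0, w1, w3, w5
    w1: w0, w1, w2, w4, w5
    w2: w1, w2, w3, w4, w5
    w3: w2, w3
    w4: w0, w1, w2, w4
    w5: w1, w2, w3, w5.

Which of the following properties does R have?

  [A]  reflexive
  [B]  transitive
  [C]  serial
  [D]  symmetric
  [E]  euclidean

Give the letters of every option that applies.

A, C

(A) reflexive: each world relates to itself.
(B) not transitive: w0 R w1 and w1 R w2 but not w0 R w2.
(C) serial: every world has an R-successor.
(D) not symmetric: w0 R w3 but not w3 R w0.
(E) not euclidean: w0 R w1 and w0 R w3 but not w1 R w3.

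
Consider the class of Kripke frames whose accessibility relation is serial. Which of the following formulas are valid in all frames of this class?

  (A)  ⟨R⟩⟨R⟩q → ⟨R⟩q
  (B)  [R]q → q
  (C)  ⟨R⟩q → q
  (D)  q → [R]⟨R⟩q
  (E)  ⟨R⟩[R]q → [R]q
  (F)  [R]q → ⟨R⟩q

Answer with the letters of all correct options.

(A) the dual of axiom 4: valid iff R is transitive. Such an R need not be transitive — not valid.
(B) axiom T: valid iff R is reflexive. Such an R need not be reflexive — not valid.
(C) ⟨R⟩q → q is the converse of T; it holds exactly when R ⊆ identity. Such an R need not be a subset of the identity — not valid.
(D) q → [R]⟨R⟩q (axiom B) characterises the symmetric frames. Such an R need not be symmetric — not valid.
(E) the dual of axiom 5: valid iff R is euclidean. Such an R need not be euclidean — not valid.
(F) [R]q → ⟨R⟩q is axiom D; it is valid on a frame exactly when R is serial. Every such R is serial, so valid.

F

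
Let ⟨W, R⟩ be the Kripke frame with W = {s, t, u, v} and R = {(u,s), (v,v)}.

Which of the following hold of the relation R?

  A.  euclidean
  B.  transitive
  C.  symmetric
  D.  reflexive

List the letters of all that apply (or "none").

(A) not euclidean: u R s and u R s but not s R s.
(B) transitive: R is closed under composition.
(C) not symmetric: u R s but not s R u.
(D) not reflexive: not s R s.

B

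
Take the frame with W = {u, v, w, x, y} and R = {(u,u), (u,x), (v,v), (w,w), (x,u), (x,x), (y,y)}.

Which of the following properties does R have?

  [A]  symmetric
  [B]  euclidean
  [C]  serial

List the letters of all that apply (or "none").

A, B, C

(A) symmetric: every R-edge is matched by its reverse.
(B) euclidean: any two R-successors of the same world are R-related.
(C) serial: every world has an R-successor.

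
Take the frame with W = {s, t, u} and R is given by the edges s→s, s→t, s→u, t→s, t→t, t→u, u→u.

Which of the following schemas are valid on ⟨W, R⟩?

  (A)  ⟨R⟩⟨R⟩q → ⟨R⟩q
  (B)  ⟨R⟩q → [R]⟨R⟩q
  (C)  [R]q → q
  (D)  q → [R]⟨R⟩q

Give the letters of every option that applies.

A, C

R is reflexive: each world relates to itself.
R is not symmetric: s R u but not u R s.
R is transitive: R is closed under composition.
R is not euclidean: s R u and s R s but not u R s.
(A) ⟨R⟩⟨R⟩q → ⟨R⟩q is the dual of axiom 4; it is valid on a frame exactly when R is transitive. R is transitive, so valid.
(B) ⟨R⟩q → [R]⟨R⟩q is axiom 5, which corresponds to the euclidean property. R is not euclidean — not valid.
(C) [R]q → q is axiom T; it is valid on a frame exactly when R is reflexive. R is reflexive, so valid.
(D) q → [R]⟨R⟩q (axiom B) characterises the symmetric frames. R is not symmetric — not valid.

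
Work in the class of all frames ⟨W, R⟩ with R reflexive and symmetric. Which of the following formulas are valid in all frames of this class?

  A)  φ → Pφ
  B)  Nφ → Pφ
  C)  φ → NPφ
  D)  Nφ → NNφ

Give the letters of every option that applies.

Reflexive relations are serial.
(A) φ → Pφ is the dual of axiom T; it is valid on a frame exactly when R is reflexive. Every such R is reflexive, so valid.
(B) axiom D: valid iff R is serial. Every such R is serial — valid.
(C) φ → NPφ is axiom B, which corresponds to symmetry. Every such R is symmetric — valid.
(D) Nφ → NNφ is axiom 4; it is valid on a frame exactly when R is transitive. Such an R need not be transitive, so not valid.

A, B, C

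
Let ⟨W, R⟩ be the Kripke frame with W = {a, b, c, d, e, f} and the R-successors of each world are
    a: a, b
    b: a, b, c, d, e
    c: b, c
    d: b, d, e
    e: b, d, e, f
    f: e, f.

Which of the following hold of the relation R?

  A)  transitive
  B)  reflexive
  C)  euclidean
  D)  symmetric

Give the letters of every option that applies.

B, D

(A) not transitive: a R b and b R c but not a R c.
(B) reflexive: each world relates to itself.
(C) not euclidean: b R a and b R c but not a R c.
(D) symmetric: every R-edge is matched by its reverse.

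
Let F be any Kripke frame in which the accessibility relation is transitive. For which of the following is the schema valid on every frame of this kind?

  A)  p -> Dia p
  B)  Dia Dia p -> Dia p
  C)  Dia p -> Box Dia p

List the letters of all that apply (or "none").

B

(A) the dual of axiom T: valid iff R is reflexive. Such an R need not be reflexive — not valid.
(B) Dia Dia p -> Dia p is the dual of axiom 4; it is valid on a frame exactly when R is transitive. Every such R is transitive, so valid.
(C) Dia p -> Box Dia p (axiom 5) characterises the euclidean frames. Such an R need not be euclidean — not valid.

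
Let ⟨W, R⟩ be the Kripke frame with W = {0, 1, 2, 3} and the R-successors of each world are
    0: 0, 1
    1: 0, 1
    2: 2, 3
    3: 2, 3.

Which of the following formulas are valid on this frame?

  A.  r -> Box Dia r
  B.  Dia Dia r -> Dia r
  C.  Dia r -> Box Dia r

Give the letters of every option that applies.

A, B, C

R is symmetric: every R-edge is matched by its reverse.
R is transitive: R is closed under composition.
R is euclidean: any two R-successors of the same world are R-related.
(A) r -> Box Dia r is axiom B, which corresponds to symmetry. R is symmetric — valid.
(B) Dia Dia r -> Dia r is the dual of axiom 4; it is valid on a frame exactly when R is transitive. R is transitive, so valid.
(C) Dia r -> Box Dia r is axiom 5, which corresponds to the euclidean property. R is euclidean — valid.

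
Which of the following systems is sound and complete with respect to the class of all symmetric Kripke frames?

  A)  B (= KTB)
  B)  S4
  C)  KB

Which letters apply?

(A) B (= KTB) is determined by the class of reflexive and symmetric frames.
(B) S4 is determined by the class of reflexive and transitive frames.
(C) KB is determined by exactly this class.

C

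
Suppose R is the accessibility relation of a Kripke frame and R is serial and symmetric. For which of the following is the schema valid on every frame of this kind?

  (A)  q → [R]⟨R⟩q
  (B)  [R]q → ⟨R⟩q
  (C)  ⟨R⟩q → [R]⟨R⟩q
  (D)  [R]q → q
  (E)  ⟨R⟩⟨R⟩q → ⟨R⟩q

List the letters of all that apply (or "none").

(A) axiom B: valid iff R is symmetric. Every such R is symmetric — valid.
(B) [R]q → ⟨R⟩q (axiom D) characterises the serial frames. Every such R is serial — valid.
(C) axiom 5: valid iff R is euclidean. Such an R need not be euclidean — not valid.
(D) axiom T: valid iff R is reflexive. Such an R need not be reflexive — not valid.
(E) the dual of axiom 4: valid iff R is transitive. Such an R need not be transitive — not valid.

A, B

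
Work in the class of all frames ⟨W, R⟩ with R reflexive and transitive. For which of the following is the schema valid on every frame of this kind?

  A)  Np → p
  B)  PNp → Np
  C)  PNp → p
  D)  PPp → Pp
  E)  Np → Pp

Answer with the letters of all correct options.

A, D, E

Reflexive relations are serial.
(A) axiom T: valid iff R is reflexive. Every such R is reflexive — valid.
(B) PNp → Np is the dual of axiom 5, which corresponds to the euclidean property. Such an R need not be euclidean — not valid.
(C) the dual of axiom B: valid iff R is symmetric. Such an R need not be symmetric — not valid.
(D) PPp → Pp (the dual of axiom 4) characterises the transitive frames. Every such R is transitive — valid.
(E) Np → Pp (axiom D) characterises the serial frames. Every such R is serial — valid.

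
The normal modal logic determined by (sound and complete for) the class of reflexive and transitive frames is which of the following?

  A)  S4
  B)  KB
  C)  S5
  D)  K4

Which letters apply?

(A) S4 is determined by exactly this class.
(B) KB is determined by the class of symmetric frames.
(C) S5 is determined by the class of reflexive, symmetric, and transitive frames.
(D) K4 is determined by the class of transitive frames.

A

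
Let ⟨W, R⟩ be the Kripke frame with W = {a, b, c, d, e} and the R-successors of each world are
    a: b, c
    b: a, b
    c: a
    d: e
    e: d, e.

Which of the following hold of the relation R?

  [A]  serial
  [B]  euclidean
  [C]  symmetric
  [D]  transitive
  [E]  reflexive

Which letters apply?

A, C

(A) serial: every world has an R-successor.
(B) not euclidean: a R b and a R c but not b R c.
(C) symmetric: every R-edge is matched by its reverse.
(D) not transitive: a R b and b R a but not a R a.
(E) not reflexive: not a R a.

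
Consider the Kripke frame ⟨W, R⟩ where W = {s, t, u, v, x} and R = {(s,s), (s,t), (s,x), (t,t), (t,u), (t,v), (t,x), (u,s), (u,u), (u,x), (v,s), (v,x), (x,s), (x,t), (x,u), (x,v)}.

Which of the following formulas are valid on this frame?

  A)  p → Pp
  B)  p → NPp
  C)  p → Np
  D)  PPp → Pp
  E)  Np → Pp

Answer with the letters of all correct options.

E

R is not reflexive: not v R v.
R is not symmetric: s R t but not t R s.
R is not transitive: s R t and t R u but not s R u.
R is serial: every world has an R-successor.
R is not a subset of the identity: s R t with s ≠ t.
(A) p → Pp is the dual of axiom T; it is valid on a frame exactly when R is reflexive. R is not reflexive, so not valid.
(B) axiom B: valid iff R is symmetric. R is not symmetric — not valid.
(C) p → Np is valid only on frames where every R-edge is a self-loop. Here R ⊄ identity — not valid.
(D) the dual of axiom 4: valid iff R is transitive. R is not transitive — not valid.
(E) Np → Pp is axiom D; it is valid on a frame exactly when R is serial. R is serial, so valid.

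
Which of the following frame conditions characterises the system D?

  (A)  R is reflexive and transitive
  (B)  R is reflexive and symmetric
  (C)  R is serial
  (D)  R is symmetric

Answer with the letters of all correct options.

(A) this class determines S4, not D.
(B) this class determines B (= KTB), not D.
(C) D is sound and complete for exactly this class.
(D) this class determines KB, not D.

C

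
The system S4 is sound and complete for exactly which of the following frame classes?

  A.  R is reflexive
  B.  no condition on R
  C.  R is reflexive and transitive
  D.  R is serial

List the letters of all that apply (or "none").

(A) this class determines T (= KT), not S4.
(B) this class determines K, not S4.
(C) S4 is sound and complete for exactly this class.
(D) this class determines D, not S4.

C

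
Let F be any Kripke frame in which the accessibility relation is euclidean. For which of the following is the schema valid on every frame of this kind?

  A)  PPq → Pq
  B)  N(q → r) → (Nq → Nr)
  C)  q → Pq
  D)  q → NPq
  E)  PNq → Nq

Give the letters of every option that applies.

(A) PPq → Pq is the dual of axiom 4, which corresponds to transitivity. Such an R need not be transitive — not valid.
(B) N(q → r) → (Nq → Nr) is the K axiom; it holds on all frames — valid.
(C) q → Pq is the dual of axiom T, which corresponds to reflexivity. Such an R need not be reflexive — not valid.
(D) q → NPq is axiom B; it is valid on a frame exactly when R is symmetric. Such an R need not be symmetric, so not valid.
(E) PNq → Nq (the dual of axiom 5) characterises the euclidean frames. Every such R is euclidean — valid.

B, E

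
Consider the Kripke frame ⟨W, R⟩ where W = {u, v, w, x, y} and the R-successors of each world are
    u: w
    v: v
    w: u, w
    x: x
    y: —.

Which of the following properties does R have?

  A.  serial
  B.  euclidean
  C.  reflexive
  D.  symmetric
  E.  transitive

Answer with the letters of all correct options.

D

(A) not serial: y has no R-successor.
(B) not euclidean: w R u and w R u but not u R u.
(C) not reflexive: not u R u.
(D) symmetric: every R-edge is matched by its reverse.
(E) not transitive: u R w and w R u but not u R u.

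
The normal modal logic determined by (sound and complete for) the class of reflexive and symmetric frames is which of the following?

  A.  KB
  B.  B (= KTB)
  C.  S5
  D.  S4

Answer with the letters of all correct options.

(A) KB is determined by the class of symmetric frames.
(B) B (= KTB) is determined by exactly this class.
(C) S5 is determined by the class of reflexive, symmetric, and transitive frames.
(D) S4 is determined by the class of reflexive and transitive frames.

B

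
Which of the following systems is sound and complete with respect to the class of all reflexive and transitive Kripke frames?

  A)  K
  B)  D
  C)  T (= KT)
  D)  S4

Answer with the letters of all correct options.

D

(A) K is determined by the class of arbitrary frames.
(B) D is determined by the class of serial frames.
(C) T (= KT) is determined by the class of reflexive frames.
(D) S4 is determined by exactly this class.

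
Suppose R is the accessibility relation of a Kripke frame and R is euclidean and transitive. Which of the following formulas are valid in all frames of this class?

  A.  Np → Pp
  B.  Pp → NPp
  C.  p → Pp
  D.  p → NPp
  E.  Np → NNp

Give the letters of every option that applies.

B, E

(A) Np → Pp is axiom D; it is valid on a frame exactly when R is serial. Such an R need not be serial, so not valid.
(B) Pp → NPp (axiom 5) characterises the euclidean frames. Every such R is euclidean — valid.
(C) p → Pp is the dual of axiom T; it is valid on a frame exactly when R is reflexive. Such an R need not be reflexive, so not valid.
(D) axiom B: valid iff R is symmetric. Such an R need not be symmetric — not valid.
(E) Np → NNp is axiom 4; it is valid on a frame exactly when R is transitive. Every such R is transitive, so valid.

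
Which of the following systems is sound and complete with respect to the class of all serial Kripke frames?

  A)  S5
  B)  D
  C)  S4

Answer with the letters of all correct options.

(A) S5 is determined by the class of reflexive, symmetric, and transitive frames.
(B) D is determined by exactly this class.
(C) S4 is determined by the class of reflexive and transitive frames.

B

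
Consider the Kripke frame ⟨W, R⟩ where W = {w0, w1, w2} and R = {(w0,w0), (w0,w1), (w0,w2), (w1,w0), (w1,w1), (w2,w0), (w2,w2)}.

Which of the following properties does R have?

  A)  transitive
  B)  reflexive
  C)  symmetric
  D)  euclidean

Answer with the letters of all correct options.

(A) not transitive: w1 R w0 and w0 R w2 but not w1 R w2.
(B) reflexive: each world relates to itself.
(C) symmetric: every R-edge is matched by its reverse.
(D) not euclidean: w0 R w1 and w0 R w2 but not w1 R w2.

B, C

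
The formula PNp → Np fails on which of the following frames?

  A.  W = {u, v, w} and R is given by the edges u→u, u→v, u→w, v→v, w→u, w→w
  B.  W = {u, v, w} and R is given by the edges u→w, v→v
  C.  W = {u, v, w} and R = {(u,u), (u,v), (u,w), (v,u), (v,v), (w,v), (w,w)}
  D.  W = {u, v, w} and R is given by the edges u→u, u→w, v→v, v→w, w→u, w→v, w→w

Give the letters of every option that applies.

The schema PNp → Np is the dual of axiom 5; it is valid on a frame iff R is euclidean.
(A) R is not euclidean (u R v and u R u but not v R u), so the schema fails here.
(B) R is not euclidean (u R w and u R w but not w R w), so the schema fails here.
(C) R is not euclidean (u R v and u R w but not v R w), so the schema fails here.
(D) R is not euclidean (w R u and w R v but not u R v), so the schema fails here.

A, B, C, D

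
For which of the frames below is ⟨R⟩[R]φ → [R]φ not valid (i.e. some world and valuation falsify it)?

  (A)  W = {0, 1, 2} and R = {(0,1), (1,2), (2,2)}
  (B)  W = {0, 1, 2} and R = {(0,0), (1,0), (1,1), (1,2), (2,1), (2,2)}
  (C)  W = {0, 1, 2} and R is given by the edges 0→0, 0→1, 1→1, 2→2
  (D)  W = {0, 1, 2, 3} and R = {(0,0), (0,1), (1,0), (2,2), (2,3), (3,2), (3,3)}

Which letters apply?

The schema ⟨R⟩[R]φ → [R]φ is the dual of axiom 5; it is valid on a frame iff R is euclidean.
(A) R is not euclidean (0 R 1 and 0 R 1 but not 1 R 1), so the schema fails here.
(B) R is not euclidean (1 R 0 and 1 R 1 but not 0 R 1), so the schema fails here.
(C) R is not euclidean (0 R 1 and 0 R 0 but not 1 R 0), so the schema fails here.
(D) R is not euclidean (0 R 1 and 0 R 1 but not 1 R 1), so the schema fails here.

A, B, C, D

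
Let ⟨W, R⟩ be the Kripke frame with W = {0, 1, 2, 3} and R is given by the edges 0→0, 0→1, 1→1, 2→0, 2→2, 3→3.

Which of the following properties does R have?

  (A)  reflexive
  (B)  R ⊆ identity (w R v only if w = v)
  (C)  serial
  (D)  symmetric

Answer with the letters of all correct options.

A, C

(A) reflexive: each world relates to itself.
(B) not ⊆ identity: 0 R 1 with 0 ≠ 1.
(C) serial: every world has an R-successor.
(D) not symmetric: 0 R 1 but not 1 R 0.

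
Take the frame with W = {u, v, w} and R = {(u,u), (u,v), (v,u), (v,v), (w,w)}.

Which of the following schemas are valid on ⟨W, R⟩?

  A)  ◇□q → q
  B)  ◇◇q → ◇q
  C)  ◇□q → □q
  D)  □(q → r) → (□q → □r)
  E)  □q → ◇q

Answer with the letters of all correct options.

A, B, C, D, E

R is symmetric: every R-edge is matched by its reverse.
R is transitive: R is closed under composition.
R is euclidean: any two R-successors of the same world are R-related.
R is serial: every world has an R-successor.
(A) the dual of axiom B: valid iff R is symmetric. R is symmetric — valid.
(B) the dual of axiom 4: valid iff R is transitive. R is transitive — valid.
(C) ◇□q → □q (the dual of axiom 5) characterises the euclidean frames. R is euclidean — valid.
(D) □(q → r) → (□q → □r) is axiom K, valid on every Kripke frame — valid.
(E) □q → ◇q is axiom D; it is valid on a frame exactly when R is serial. R is serial, so valid.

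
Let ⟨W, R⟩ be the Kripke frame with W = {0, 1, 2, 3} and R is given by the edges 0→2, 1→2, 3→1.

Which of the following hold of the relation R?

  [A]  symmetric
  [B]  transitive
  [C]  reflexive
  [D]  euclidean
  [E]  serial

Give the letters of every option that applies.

(A) not symmetric: 0 R 2 but not 2 R 0.
(B) not transitive: 3 R 1 and 1 R 2 but not 3 R 2.
(C) not reflexive: not 0 R 0.
(D) not euclidean: 0 R 2 and 0 R 2 but not 2 R 2.
(E) not serial: 2 has no R-successor.

none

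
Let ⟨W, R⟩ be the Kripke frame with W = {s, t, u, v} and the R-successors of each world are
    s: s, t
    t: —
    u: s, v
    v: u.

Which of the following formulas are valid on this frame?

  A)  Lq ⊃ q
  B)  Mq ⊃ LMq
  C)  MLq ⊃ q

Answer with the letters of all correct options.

none

R is not reflexive: not t R t.
R is not symmetric: s R t but not t R s.
R is not euclidean: s R t and s R s but not t R s.
(A) Lq ⊃ q is axiom T; it is valid on a frame exactly when R is reflexive. R is not reflexive, so not valid.
(B) Mq ⊃ LMq is axiom 5, which corresponds to the euclidean property. R is not euclidean — not valid.
(C) the dual of axiom B: valid iff R is symmetric. R is not symmetric — not valid.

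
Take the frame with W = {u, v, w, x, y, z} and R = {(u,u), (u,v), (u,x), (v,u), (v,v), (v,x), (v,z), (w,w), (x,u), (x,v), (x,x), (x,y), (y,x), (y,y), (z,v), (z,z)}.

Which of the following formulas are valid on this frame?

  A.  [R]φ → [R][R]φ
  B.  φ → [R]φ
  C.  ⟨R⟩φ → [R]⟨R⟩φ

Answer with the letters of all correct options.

R is not transitive: u R v and v R z but not u R z.
R is not euclidean: v R u and v R z but not u R z.
R is not a subset of the identity: u R v with u ≠ v.
(A) axiom 4: valid iff R is transitive. R is not transitive — not valid.
(B) φ → [R]φ is valid only on frames where every R-edge is a self-loop. Here R ⊄ identity — not valid.
(C) axiom 5: valid iff R is euclidean. R is not euclidean — not valid.

none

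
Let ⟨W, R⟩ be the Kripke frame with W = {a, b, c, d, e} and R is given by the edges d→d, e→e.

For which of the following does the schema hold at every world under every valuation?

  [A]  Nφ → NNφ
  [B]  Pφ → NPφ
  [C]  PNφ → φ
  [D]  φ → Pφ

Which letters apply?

A, B, C

R is not reflexive: not a R a.
R is symmetric: every R-edge is matched by its reverse.
R is transitive: R is closed under composition.
R is euclidean: any two R-successors of the same world are R-related.
(A) Nφ → NNφ (axiom 4) characterises the transitive frames. R is transitive — valid.
(B) Pφ → NPφ is axiom 5, which corresponds to the euclidean property. R is euclidean — valid.
(C) PNφ → φ is the dual of axiom B, which corresponds to symmetry. R is symmetric — valid.
(D) the dual of axiom T: valid iff R is reflexive. R is not reflexive — not valid.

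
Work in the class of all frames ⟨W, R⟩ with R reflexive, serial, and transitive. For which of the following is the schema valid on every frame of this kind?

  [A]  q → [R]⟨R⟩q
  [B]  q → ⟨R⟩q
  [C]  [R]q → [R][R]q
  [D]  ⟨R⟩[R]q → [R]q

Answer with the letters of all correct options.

(A) q → [R]⟨R⟩q (axiom B) characterises the symmetric frames. Such an R need not be symmetric — not valid.
(B) q → ⟨R⟩q (the dual of axiom T) characterises the reflexive frames. Every such R is reflexive — valid.
(C) [R]q → [R][R]q is axiom 4, which corresponds to transitivity. Every such R is transitive — valid.
(D) the dual of axiom 5: valid iff R is euclidean. Such an R need not be euclidean — not valid.

B, C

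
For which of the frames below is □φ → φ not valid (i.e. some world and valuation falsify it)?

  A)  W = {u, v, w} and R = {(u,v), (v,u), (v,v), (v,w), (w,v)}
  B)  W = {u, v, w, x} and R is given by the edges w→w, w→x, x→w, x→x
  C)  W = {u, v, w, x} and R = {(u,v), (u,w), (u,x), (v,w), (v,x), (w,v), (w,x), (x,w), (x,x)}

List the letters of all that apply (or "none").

The schema □φ → φ is axiom T; it is valid on a frame iff R is reflexive.
(A) R is not reflexive (not u R u), so the schema fails here.
(B) R is not reflexive (not u R u), so the schema fails here.
(C) R is not reflexive (not u R u), so the schema fails here.

A, B, C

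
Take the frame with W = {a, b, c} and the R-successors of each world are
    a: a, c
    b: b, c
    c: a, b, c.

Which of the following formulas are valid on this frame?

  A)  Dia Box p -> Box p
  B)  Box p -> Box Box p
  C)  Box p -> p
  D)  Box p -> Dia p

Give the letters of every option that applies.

R is reflexive: each world relates to itself.
R is not transitive: a R c and c R b but not a R b.
R is not euclidean: c R a and c R b but not a R b.
R is serial: every world has an R-successor.
(A) the dual of axiom 5: valid iff R is euclidean. R is not euclidean — not valid.
(B) Box p -> Box Box p is axiom 4; it is valid on a frame exactly when R is transitive. R is not transitive, so not valid.
(C) Box p -> p is axiom T, which corresponds to reflexivity. R is reflexive — valid.
(D) axiom D: valid iff R is serial. R is serial — valid.

C, D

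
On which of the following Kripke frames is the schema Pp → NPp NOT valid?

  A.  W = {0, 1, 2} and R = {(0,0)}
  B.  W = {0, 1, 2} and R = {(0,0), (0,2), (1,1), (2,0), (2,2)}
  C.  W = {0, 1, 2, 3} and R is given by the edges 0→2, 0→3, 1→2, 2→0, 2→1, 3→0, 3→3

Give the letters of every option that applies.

The schema Pp → NPp is axiom 5; it is valid on a frame iff R is euclidean.
(A) R is euclidean (any two R-successors of the same world are R-related), so the schema is valid here.
(B) R is euclidean (any two R-successors of the same world are R-related), so the schema is valid here.
(C) R is not euclidean (0 R 2 and 0 R 3 but not 2 R 3), so the schema fails here.

C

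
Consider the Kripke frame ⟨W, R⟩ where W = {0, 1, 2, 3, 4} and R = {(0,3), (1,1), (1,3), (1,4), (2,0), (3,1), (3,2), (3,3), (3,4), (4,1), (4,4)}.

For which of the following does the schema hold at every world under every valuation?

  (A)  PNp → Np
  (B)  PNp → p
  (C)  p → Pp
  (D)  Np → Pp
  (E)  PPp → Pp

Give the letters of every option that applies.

R is not reflexive: not 0 R 0.
R is not symmetric: 0 R 3 but not 3 R 0.
R is not transitive: 0 R 3 and 3 R 1 but not 0 R 1.
R is not euclidean: 1 R 4 and 1 R 3 but not 4 R 3.
R is serial: every world has an R-successor.
(A) PNp → Np (the dual of axiom 5) characterises the euclidean frames. R is not euclidean — not valid.
(B) PNp → p is the dual of axiom B, which corresponds to symmetry. R is not symmetric — not valid.
(C) p → Pp is the dual of axiom T; it is valid on a frame exactly when R is reflexive. R is not reflexive, so not valid.
(D) Np → Pp is axiom D, which corresponds to seriality. R is serial — valid.
(E) PPp → Pp (the dual of axiom 4) characterises the transitive frames. R is not transitive — not valid.

D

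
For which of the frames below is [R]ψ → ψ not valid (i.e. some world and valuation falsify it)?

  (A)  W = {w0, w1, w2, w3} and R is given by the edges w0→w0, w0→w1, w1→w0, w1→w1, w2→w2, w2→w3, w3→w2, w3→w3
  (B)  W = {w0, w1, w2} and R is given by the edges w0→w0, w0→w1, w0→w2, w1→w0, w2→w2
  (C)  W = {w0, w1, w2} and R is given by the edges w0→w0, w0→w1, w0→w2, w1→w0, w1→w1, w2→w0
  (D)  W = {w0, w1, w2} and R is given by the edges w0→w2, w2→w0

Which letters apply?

The schema [R]ψ → ψ is axiom T; it is valid on a frame iff R is reflexive.
(A) R is reflexive (each world relates to itself), so the schema is valid here.
(B) R is not reflexive (not w1 R w1), so the schema fails here.
(C) R is not reflexive (not w2 R w2), so the schema fails here.
(D) R is not reflexive (not w0 R w0), so the schema fails here.

B, C, D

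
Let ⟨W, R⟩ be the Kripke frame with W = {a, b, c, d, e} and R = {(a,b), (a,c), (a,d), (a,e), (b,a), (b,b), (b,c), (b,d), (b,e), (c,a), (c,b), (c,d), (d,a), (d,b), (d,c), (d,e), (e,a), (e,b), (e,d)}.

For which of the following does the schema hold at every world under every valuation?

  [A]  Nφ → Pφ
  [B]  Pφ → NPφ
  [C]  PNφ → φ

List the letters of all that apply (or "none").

A, C

R is symmetric: every R-edge is matched by its reverse.
R is not euclidean: a R c and a R e but not c R e.
R is serial: every world has an R-successor.
(A) Nφ → Pφ (axiom D) characterises the serial frames. R is serial — valid.
(B) Pφ → NPφ is axiom 5; it is valid on a frame exactly when R is euclidean. R is not euclidean, so not valid.
(C) PNφ → φ is the dual of axiom B, which corresponds to symmetry. R is symmetric — valid.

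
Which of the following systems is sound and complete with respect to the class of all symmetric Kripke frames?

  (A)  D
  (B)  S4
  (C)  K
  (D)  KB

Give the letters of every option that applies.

(A) D is determined by the class of serial frames.
(B) S4 is determined by the class of reflexive and transitive frames.
(C) K is determined by the class of arbitrary frames.
(D) KB is determined by exactly this class.

D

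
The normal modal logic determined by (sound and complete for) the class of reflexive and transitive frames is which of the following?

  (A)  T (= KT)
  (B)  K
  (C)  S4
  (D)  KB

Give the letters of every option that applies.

(A) T (= KT) is determined by the class of reflexive frames.
(B) K is determined by the class of arbitrary frames.
(C) S4 is determined by exactly this class.
(D) KB is determined by the class of symmetric frames.

C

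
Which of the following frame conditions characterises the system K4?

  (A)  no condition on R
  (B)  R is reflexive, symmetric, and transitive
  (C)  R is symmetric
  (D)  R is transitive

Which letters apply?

(A) this class determines K, not K4.
(B) this class determines S5, not K4.
(C) this class determines KB, not K4.
(D) K4 is sound and complete for exactly this class.

D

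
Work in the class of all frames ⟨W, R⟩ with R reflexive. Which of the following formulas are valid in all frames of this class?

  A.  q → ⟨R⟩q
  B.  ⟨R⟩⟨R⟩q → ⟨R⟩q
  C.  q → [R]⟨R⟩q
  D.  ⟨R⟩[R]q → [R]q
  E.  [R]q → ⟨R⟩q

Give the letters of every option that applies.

A, E

A reflexive relation is serial.
(A) q → ⟨R⟩q is the dual of axiom T; it is valid on a frame exactly when R is reflexive. Every such R is reflexive, so valid.
(B) ⟨R⟩⟨R⟩q → ⟨R⟩q is the dual of axiom 4, which corresponds to transitivity. Such an R need not be transitive — not valid.
(C) q → [R]⟨R⟩q is axiom B, which corresponds to symmetry. Such an R need not be symmetric — not valid.
(D) ⟨R⟩[R]q → [R]q is the dual of axiom 5, which corresponds to the euclidean property. Such an R need not be euclidean — not valid.
(E) [R]q → ⟨R⟩q is axiom D; it is valid on a frame exactly when R is serial. Every such R is serial, so valid.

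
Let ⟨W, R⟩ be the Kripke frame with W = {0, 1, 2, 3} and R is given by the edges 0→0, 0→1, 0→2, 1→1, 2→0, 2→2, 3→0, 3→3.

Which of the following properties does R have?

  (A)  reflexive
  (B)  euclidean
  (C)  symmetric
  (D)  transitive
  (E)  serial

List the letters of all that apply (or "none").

A, E

(A) reflexive: each world relates to itself.
(B) not euclidean: 0 R 1 and 0 R 0 but not 1 R 0.
(C) not symmetric: 0 R 1 but not 1 R 0.
(D) not transitive: 2 R 0 and 0 R 1 but not 2 R 1.
(E) serial: every world has an R-successor.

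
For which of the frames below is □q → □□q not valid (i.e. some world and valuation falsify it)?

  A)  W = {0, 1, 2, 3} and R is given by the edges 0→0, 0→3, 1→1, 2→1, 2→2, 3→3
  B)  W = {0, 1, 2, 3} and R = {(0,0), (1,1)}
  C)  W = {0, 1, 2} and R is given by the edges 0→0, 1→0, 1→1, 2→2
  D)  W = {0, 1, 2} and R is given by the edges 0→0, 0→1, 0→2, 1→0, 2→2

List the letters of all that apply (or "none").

The schema □q → □□q is axiom 4; it is valid on a frame iff R is transitive.
(A) R is transitive (R is closed under composition), so the schema is valid here.
(B) R is transitive (R is closed under composition), so the schema is valid here.
(C) R is transitive (R is closed under composition), so the schema is valid here.
(D) R is not transitive (1 R 0 and 0 R 1 but not 1 R 1), so the schema fails here.

D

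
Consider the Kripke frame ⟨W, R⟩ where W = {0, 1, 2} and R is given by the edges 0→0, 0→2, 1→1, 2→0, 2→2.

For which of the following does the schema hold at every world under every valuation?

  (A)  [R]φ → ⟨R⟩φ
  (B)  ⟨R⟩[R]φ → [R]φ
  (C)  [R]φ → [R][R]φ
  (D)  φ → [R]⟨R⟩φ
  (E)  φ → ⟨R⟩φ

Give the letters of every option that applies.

A, B, C, D, E

R is reflexive: each world relates to itself.
R is symmetric: every R-edge is matched by its reverse.
R is transitive: R is closed under composition.
R is euclidean: any two R-successors of the same world are R-related.
R is serial: every world has an R-successor.
(A) [R]φ → ⟨R⟩φ (axiom D) characterises the serial frames. R is serial — valid.
(B) ⟨R⟩[R]φ → [R]φ is the dual of axiom 5, which corresponds to the euclidean property. R is euclidean — valid.
(C) [R]φ → [R][R]φ is axiom 4, which corresponds to transitivity. R is transitive — valid.
(D) φ → [R]⟨R⟩φ (axiom B) characterises the symmetric frames. R is symmetric — valid.
(E) φ → ⟨R⟩φ is the dual of axiom T; it is valid on a frame exactly when R is reflexive. R is reflexive, so valid.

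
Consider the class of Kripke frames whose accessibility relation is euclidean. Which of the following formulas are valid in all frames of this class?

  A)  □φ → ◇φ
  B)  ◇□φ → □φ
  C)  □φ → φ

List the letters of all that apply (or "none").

(A) axiom D: valid iff R is serial. Such an R need not be serial — not valid.
(B) ◇□φ → □φ is the dual of axiom 5, which corresponds to the euclidean property. Every such R is euclidean — valid.
(C) □φ → φ (axiom T) characterises the reflexive frames. Such an R need not be reflexive — not valid.

B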